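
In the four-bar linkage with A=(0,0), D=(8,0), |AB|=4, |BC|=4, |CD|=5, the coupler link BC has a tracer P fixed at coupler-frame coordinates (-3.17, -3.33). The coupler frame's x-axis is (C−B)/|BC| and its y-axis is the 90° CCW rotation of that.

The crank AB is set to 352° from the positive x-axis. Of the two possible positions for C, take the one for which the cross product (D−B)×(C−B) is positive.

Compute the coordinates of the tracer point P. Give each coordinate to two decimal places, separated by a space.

6.96 -4.04

A=(0,0), D=(8.00,0)
B = A + 4.00·(cos352°, sin352°) = (3.9611, -0.5567)
|BD| = 4.0771
circle(B,4.00) ∩ circle(D,5.00): a=0.9348, h=3.8892
  candidates: C₊=(4.3561,3.4238) cross=15.857; C₋=(5.4182,-4.2819) cross=-15.857
  mode + wants cross > 0 → take C=(4.3561,3.4238) (cross=15.857)
ex = (C−B)/|BC| = (0.0988,0.9951); ey = (-0.9951,0.0988)
P = B + -3.17·ex + -3.33·ey = (6.9617,-4.0401)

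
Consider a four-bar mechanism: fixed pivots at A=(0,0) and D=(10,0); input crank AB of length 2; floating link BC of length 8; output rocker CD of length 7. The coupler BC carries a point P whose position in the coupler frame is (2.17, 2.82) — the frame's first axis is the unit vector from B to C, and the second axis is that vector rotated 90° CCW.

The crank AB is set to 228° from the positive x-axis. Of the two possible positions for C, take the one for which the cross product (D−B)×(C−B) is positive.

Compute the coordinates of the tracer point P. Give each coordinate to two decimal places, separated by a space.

-1.78 2.04

A=(0,0), D=(10.00,0)
B = A + 2.00·(cos228°, sin228°) = (-1.3383, -1.4863)
|BD| = 11.4353
circle(B,8.00) ∩ circle(D,7.00): a=6.3735, h=4.8351
  candidates: C₊=(4.3527,4.1362) cross=55.291; C₋=(5.6096,-5.4520) cross=-55.291
  mode + wants cross > 0 → take C=(4.3527,4.1362) (cross=55.291)
ex = (C−B)/|BC| = (0.7114,0.7028); ey = (-0.7028,0.7114)
P = B + 2.17·ex + 2.82·ey = (-1.7765,2.0449)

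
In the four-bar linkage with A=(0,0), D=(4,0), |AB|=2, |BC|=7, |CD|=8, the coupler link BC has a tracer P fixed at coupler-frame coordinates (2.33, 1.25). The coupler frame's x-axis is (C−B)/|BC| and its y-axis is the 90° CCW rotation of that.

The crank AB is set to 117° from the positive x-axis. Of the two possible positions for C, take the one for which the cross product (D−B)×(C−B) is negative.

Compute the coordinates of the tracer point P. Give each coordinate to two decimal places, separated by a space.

A=(0,0), D=(4.00,0)
B = A + 2.00·(cos117°, sin117°) = (-0.9080, 1.7820)
|BD| = 5.2215
circle(B,7.00) ∩ circle(D,8.00): a=1.1744, h=6.9008
  candidates: C₊=(2.5510,7.8677) cross=36.032; C₋=(-2.1593,-5.1052) cross=-36.032
  mode - wants cross < 0 → take C=(-2.1593,-5.1052) (cross=-36.032)
ex = (C−B)/|BC| = (-0.1788,-0.9839); ey = (0.9839,-0.1788)
P = B + 2.33·ex + 1.25·ey = (-0.0946,-0.7339)

-0.09 -0.73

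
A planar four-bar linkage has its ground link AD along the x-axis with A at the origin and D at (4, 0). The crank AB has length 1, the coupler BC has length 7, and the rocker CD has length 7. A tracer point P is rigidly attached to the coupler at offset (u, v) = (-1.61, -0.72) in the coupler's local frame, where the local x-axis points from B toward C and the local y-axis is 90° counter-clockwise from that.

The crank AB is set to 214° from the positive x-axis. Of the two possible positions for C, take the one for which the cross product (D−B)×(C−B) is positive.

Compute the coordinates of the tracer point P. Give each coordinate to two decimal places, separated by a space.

A=(0,0), D=(4.00,0)
B = A + 1.00·(cos214°, sin214°) = (-0.8290, -0.5592)
|BD| = 4.8613
circle(B,7.00) ∩ circle(D,7.00): a=2.4307, h=6.5644
  candidates: C₊=(0.8304,6.2413) cross=31.912; C₋=(2.3406,-6.8005) cross=-31.912
  mode + wants cross > 0 → take C=(0.8304,6.2413) (cross=31.912)
ex = (C−B)/|BC| = (0.2371,0.9715); ey = (-0.9715,0.2371)
P = B + -1.61·ex + -0.72·ey = (-0.5112,-2.2940)

-0.51 -2.29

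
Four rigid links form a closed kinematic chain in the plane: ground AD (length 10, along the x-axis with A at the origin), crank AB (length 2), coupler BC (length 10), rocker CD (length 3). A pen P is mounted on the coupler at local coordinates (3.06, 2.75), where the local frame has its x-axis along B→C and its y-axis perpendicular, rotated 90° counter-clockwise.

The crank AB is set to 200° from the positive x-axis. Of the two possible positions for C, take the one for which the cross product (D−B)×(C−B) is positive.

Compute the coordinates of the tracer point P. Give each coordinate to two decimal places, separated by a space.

0.33 2.78

A=(0,0), D=(10.00,0)
B = A + 2.00·(cos200°, sin200°) = (-1.8794, -0.6840)
|BD| = 11.8991
circle(B,10.00) ∩ circle(D,3.00): a=9.7734, h=2.1169
  candidates: C₊=(7.7561,1.9912) cross=25.189; C₋=(7.9995,-2.2356) cross=-25.189
  mode + wants cross > 0 → take C=(7.7561,1.9912) (cross=25.189)
ex = (C−B)/|BC| = (0.9636,0.2675); ey = (-0.2675,0.9636)
P = B + 3.06·ex + 2.75·ey = (0.3334,2.7844)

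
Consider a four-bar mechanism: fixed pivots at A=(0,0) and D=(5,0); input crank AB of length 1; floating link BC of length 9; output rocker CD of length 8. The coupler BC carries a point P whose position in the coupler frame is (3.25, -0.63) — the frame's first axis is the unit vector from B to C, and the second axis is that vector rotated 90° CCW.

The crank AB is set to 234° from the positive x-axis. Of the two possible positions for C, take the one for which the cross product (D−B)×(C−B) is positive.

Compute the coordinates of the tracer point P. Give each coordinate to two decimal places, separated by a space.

1.14 2.01

A=(0,0), D=(5.00,0)
B = A + 1.00·(cos234°, sin234°) = (-0.5878, -0.8090)
|BD| = 5.6460
circle(B,9.00) ∩ circle(D,8.00): a=4.3285, h=7.8908
  candidates: C₊=(2.5654,7.6205) cross=44.552; C₋=(4.8267,-7.9981) cross=-44.552
  mode + wants cross > 0 → take C=(2.5654,7.6205) (cross=44.552)
ex = (C−B)/|BC| = (0.3504,0.9366); ey = (-0.9366,0.3504)
P = B + 3.25·ex + -0.63·ey = (1.1409,2.0143)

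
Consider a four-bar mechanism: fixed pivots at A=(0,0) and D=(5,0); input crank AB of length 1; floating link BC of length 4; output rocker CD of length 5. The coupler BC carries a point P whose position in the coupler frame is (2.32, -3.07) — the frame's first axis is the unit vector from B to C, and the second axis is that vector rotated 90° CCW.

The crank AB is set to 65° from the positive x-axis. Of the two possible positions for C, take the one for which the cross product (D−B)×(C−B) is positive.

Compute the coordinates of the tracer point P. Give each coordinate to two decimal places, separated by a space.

A=(0,0), D=(5.00,0)
B = A + 1.00·(cos65°, sin65°) = (0.4226, 0.9063)
|BD| = 4.6662
circle(B,4.00) ∩ circle(D,5.00): a=1.3687, h=3.7585
  candidates: C₊=(2.4953,4.3274) cross=17.538; C₋=(1.0353,-3.0465) cross=-17.538
  mode + wants cross > 0 → take C=(2.4953,4.3274) (cross=17.538)
ex = (C−B)/|BC| = (0.5182,0.8553); ey = (-0.8553,0.5182)
P = B + 2.32·ex + -3.07·ey = (4.2505,1.2998)

4.25 1.30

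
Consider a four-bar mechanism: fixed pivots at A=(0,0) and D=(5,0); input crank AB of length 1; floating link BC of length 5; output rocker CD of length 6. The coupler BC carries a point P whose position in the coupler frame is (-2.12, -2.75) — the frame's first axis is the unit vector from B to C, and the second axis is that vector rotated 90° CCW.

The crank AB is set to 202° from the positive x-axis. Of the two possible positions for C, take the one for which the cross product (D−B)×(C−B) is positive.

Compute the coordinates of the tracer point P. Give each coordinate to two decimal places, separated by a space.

A=(0,0), D=(5.00,0)
B = A + 1.00·(cos202°, sin202°) = (-0.9272, -0.3746)
|BD| = 5.9390
circle(B,5.00) ∩ circle(D,6.00): a=2.0434, h=4.5634
  candidates: C₊=(0.8243,4.3086) cross=27.102; C₋=(1.4000,-4.8000) cross=-27.102
  mode + wants cross > 0 → take C=(0.8243,4.3086) (cross=27.102)
ex = (C−B)/|BC| = (0.3503,0.9366); ey = (-0.9366,0.3503)
P = B + -2.12·ex + -2.75·ey = (0.9059,-3.3236)

0.91 -3.32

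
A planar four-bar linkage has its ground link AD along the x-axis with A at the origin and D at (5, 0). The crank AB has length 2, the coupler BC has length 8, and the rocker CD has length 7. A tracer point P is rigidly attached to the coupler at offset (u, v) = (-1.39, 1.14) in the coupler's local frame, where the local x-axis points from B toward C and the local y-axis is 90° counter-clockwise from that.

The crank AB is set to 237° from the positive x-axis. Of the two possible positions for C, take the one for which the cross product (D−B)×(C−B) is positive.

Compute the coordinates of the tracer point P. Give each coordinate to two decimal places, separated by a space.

-2.59 -2.66

A=(0,0), D=(5.00,0)
B = A + 2.00·(cos237°, sin237°) = (-1.0893, -1.6773)
|BD| = 6.3161
circle(B,8.00) ∩ circle(D,7.00): a=4.3455, h=6.7169
  candidates: C₊=(1.3164,5.9524) cross=42.424; C₋=(4.8840,-6.9990) cross=-42.424
  mode + wants cross > 0 → take C=(1.3164,5.9524) (cross=42.424)
ex = (C−B)/|BC| = (0.3007,0.9537); ey = (-0.9537,0.3007)
P = B + -1.39·ex + 1.14·ey = (-2.5945,-2.6602)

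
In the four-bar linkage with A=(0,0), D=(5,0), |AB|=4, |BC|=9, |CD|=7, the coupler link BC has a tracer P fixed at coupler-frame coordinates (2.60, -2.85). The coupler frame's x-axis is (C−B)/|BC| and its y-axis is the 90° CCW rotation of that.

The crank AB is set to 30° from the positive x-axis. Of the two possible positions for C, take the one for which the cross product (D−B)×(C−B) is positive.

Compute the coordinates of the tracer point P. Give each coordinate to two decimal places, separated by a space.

A=(0,0), D=(5.00,0)
B = A + 4.00·(cos30°, sin30°) = (3.4641, 2.0000)
|BD| = 2.5217
circle(B,9.00) ∩ circle(D,7.00): a=7.6058, h=4.8117
  candidates: C₊=(11.9128,-1.1016) cross=12.134; C₋=(4.2803,-6.9629) cross=-12.134
  mode + wants cross > 0 → take C=(11.9128,-1.1016) (cross=12.134)
ex = (C−B)/|BC| = (0.9387,-0.3446); ey = (0.3446,0.9387)
P = B + 2.60·ex + -2.85·ey = (4.9227,-1.5714)

4.92 -1.57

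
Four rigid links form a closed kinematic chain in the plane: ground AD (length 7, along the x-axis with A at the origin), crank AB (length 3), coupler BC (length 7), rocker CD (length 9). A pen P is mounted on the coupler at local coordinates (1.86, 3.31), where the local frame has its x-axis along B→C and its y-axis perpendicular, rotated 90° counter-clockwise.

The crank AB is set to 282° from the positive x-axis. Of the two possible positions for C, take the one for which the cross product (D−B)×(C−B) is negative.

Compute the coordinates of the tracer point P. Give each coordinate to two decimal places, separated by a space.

4.40 -2.57

A=(0,0), D=(7.00,0)
B = A + 3.00·(cos282°, sin282°) = (0.6237, -2.9344)
|BD| = 7.0191
circle(B,7.00) ∩ circle(D,9.00): a=1.2301, h=6.8911
  candidates: C₊=(-1.1398,3.8398) cross=48.369; C₋=(4.6221,-8.6802) cross=-48.369
  mode - wants cross < 0 → take C=(4.6221,-8.6802) (cross=-48.369)
ex = (C−B)/|BC| = (0.5712,-0.8208); ey = (0.8208,0.5712)
P = B + 1.86·ex + 3.31·ey = (4.4031,-2.5705)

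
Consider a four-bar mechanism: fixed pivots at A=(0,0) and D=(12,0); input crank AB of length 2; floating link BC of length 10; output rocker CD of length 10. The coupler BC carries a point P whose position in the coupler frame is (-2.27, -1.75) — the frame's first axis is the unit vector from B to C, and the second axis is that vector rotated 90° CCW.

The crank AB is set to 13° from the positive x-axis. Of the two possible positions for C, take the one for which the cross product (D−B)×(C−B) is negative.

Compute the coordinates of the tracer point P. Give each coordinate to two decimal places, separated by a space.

-0.65 1.65

A=(0,0), D=(12.00,0)
B = A + 2.00·(cos13°, sin13°) = (1.9487, 0.4499)
|BD| = 10.0613
circle(B,10.00) ∩ circle(D,10.00): a=5.0307, h=8.6425
  candidates: C₊=(7.3608,8.8588) cross=86.955; C₋=(6.5879,-8.4089) cross=-86.955
  mode - wants cross < 0 → take C=(6.5879,-8.4089) (cross=-86.955)
ex = (C−B)/|BC| = (0.4639,-0.8859); ey = (0.8859,0.4639)
P = B + -2.27·ex + -1.75·ey = (-0.6546,1.6490)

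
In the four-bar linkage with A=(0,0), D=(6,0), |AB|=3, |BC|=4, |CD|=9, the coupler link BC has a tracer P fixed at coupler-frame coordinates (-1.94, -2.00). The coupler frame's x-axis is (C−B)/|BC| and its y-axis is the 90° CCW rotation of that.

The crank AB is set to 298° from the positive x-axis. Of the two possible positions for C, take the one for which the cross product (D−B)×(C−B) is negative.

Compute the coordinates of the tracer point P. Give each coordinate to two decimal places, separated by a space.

A=(0,0), D=(6.00,0)
B = A + 3.00·(cos298°, sin298°) = (1.4084, -2.6488)
|BD| = 5.3009
circle(B,4.00) ∩ circle(D,9.00): a=-3.4807, h=1.9710
  candidates: C₊=(-2.5915,-2.6808) cross=10.448; C₋=(-0.6216,-6.0954) cross=-10.448
  mode - wants cross < 0 → take C=(-0.6216,-6.0954) (cross=-10.448)
ex = (C−B)/|BC| = (-0.5075,-0.8616); ey = (0.8616,-0.5075)
P = B + -1.94·ex + -2.00·ey = (0.6697,0.0378)

0.67 0.04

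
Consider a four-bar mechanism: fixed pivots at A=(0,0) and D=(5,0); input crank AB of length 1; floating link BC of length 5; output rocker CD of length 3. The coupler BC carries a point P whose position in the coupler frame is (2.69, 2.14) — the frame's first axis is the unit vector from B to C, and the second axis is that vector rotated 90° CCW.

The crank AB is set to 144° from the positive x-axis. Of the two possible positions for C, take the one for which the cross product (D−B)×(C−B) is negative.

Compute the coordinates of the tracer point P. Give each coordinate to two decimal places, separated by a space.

2.63 0.70

A=(0,0), D=(5.00,0)
B = A + 1.00·(cos144°, sin144°) = (-0.8090, 0.5878)
|BD| = 5.8387
circle(B,5.00) ∩ circle(D,3.00): a=4.2895, h=2.5691
  candidates: C₊=(3.7173,2.7120) cross=15.000; C₋=(3.2001,-2.4001) cross=-15.000
  mode - wants cross < 0 → take C=(3.2001,-2.4001) (cross=-15.000)
ex = (C−B)/|BC| = (0.8018,-0.5976); ey = (0.5976,0.8018)
P = B + 2.69·ex + 2.14·ey = (2.6267,0.6962)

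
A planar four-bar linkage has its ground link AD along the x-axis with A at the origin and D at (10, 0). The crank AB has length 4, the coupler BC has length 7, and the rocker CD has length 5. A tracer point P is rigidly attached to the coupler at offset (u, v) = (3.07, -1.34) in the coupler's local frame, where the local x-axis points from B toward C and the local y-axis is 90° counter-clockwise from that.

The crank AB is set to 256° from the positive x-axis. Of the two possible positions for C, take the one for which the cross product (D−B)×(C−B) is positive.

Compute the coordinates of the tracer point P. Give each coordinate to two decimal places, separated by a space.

A=(0,0), D=(10.00,0)
B = A + 4.00·(cos256°, sin256°) = (-0.9677, -3.8812)
|BD| = 11.6342
circle(B,7.00) ∩ circle(D,5.00): a=6.8485, h=1.4483
  candidates: C₊=(5.0053,-0.2311) cross=16.850; C₋=(5.9717,-2.9619) cross=-16.850
  mode + wants cross > 0 → take C=(5.0053,-0.2311) (cross=16.850)
ex = (C−B)/|BC| = (0.8533,0.5214); ey = (-0.5214,0.8533)
P = B + 3.07·ex + -1.34·ey = (2.3506,-3.4238)

2.35 -3.42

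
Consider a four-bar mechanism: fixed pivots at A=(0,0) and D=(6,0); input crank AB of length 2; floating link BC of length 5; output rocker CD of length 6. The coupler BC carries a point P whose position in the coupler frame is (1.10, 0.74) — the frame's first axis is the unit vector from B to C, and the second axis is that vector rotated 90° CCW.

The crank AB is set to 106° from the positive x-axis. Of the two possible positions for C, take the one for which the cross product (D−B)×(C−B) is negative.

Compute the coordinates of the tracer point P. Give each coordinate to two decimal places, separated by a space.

A=(0,0), D=(6.00,0)
B = A + 2.00·(cos106°, sin106°) = (-0.5513, 1.9225)
|BD| = 6.8275
circle(B,5.00) ∩ circle(D,6.00): a=2.6082, h=4.2658
  candidates: C₊=(3.1526,5.2813) cross=29.125; C₋=(0.7502,-2.9051) cross=-29.125
  mode - wants cross < 0 → take C=(0.7502,-2.9051) (cross=-29.125)
ex = (C−B)/|BC| = (0.2603,-0.9655); ey = (0.9655,0.2603)
P = B + 1.10·ex + 0.74·ey = (0.4495,1.0531)

0.45 1.05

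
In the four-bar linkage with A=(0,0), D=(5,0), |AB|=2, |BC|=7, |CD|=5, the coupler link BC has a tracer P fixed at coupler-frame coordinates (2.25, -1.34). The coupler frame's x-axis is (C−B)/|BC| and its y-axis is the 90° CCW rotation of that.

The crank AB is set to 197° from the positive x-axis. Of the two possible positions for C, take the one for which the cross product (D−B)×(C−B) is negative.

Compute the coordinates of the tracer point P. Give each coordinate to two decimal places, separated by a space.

A=(0,0), D=(5.00,0)
B = A + 2.00·(cos197°, sin197°) = (-1.9126, -0.5847)
|BD| = 6.9373
circle(B,7.00) ∩ circle(D,5.00): a=5.1984, h=4.6879
  candidates: C₊=(2.8722,4.5246) cross=32.521; C₋=(3.6625,-4.8178) cross=-32.521
  mode - wants cross < 0 → take C=(3.6625,-4.8178) (cross=-32.521)
ex = (C−B)/|BC| = (0.7964,-0.6047); ey = (0.6047,0.7964)
P = B + 2.25·ex + -1.34·ey = (-0.9309,-3.0126)

-0.93 -3.01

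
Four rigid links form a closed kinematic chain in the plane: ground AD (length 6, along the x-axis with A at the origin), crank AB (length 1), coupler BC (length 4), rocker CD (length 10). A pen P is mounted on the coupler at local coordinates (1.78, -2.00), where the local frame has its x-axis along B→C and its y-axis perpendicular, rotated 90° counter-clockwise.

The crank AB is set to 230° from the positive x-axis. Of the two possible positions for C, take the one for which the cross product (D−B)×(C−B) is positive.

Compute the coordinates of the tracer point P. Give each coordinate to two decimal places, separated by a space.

-0.90 1.90

A=(0,0), D=(6.00,0)
B = A + 1.00·(cos230°, sin230°) = (-0.6428, -0.7660)
|BD| = 6.6868
circle(B,4.00) ∩ circle(D,10.00): a=-2.9376, h=2.7149
  candidates: C₊=(-3.8721,1.5944) cross=18.154; C₋=(-3.2500,-3.7996) cross=-18.154
  mode + wants cross > 0 → take C=(-3.8721,1.5944) (cross=18.154)
ex = (C−B)/|BC| = (-0.8073,0.5901); ey = (-0.5901,-0.8073)
P = B + 1.78·ex + -2.00·ey = (-0.8996,1.8990)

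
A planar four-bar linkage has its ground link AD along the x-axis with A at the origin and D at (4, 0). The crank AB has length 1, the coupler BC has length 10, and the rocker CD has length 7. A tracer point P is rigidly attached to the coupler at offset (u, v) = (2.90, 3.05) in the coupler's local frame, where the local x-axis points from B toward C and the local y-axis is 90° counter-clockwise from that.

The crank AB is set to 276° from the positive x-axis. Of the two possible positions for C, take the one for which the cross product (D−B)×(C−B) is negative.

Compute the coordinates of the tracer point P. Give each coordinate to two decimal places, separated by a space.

A=(0,0), D=(4.00,0)
B = A + 1.00·(cos276°, sin276°) = (0.1045, -0.9945)
|BD| = 4.0204
circle(B,10.00) ∩ circle(D,7.00): a=8.3528, h=5.4982
  candidates: C₊=(6.8377,6.3990) cross=22.105; C₋=(9.5578,-4.2556) cross=-22.105
  mode - wants cross < 0 → take C=(9.5578,-4.2556) (cross=-22.105)
ex = (C−B)/|BC| = (0.9453,-0.3261); ey = (0.3261,0.9453)
P = B + 2.90·ex + 3.05·ey = (3.8406,0.9430)

3.84 0.94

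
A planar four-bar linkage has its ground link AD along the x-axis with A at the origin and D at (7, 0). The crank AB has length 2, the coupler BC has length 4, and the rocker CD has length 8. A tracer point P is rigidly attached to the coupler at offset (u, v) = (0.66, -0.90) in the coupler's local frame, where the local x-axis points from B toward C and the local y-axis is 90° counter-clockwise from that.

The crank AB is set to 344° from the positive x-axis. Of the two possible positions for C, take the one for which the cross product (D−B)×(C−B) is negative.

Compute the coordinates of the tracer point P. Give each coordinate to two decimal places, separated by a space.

0.82 -0.75

A=(0,0), D=(7.00,0)
B = A + 2.00·(cos344°, sin344°) = (1.9225, -0.5513)
|BD| = 5.1073
circle(B,4.00) ∩ circle(D,8.00): a=-2.1455, h=3.3759
  candidates: C₊=(-0.5748,2.5734) cross=17.242; C₋=(0.1540,-4.1391) cross=-17.242
  mode - wants cross < 0 → take C=(0.1540,-4.1391) (cross=-17.242)
ex = (C−B)/|BC| = (-0.4421,-0.8969); ey = (0.8969,-0.4421)
P = B + 0.66·ex + -0.90·ey = (0.8235,-0.7453)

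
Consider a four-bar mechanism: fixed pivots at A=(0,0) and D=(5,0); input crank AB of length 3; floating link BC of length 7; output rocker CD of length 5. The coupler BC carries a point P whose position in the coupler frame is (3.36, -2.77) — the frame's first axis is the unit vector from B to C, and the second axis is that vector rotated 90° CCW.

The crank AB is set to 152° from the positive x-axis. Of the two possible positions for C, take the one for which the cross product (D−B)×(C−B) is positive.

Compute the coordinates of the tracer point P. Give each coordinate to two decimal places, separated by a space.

A=(0,0), D=(5.00,0)
B = A + 3.00·(cos152°, sin152°) = (-2.6488, 1.4084)
|BD| = 7.7774
circle(B,7.00) ∩ circle(D,5.00): a=5.4316, h=4.4156
  candidates: C₊=(3.4926,4.7674) cross=34.342; C₋=(1.8934,-3.9178) cross=-34.342
  mode + wants cross > 0 → take C=(3.4926,4.7674) (cross=34.342)
ex = (C−B)/|BC| = (0.8774,0.4799); ey = (-0.4799,0.8774)
P = B + 3.36·ex + -2.77·ey = (1.6282,0.5905)

1.63 0.59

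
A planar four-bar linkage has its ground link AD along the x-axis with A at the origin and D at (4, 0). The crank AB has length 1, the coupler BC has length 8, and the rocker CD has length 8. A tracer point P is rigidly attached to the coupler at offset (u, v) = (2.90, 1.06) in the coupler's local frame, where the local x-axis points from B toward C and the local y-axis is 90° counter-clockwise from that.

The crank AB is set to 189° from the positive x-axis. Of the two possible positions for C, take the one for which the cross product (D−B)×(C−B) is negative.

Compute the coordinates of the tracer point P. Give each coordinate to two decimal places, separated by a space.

1.00 -2.52

A=(0,0), D=(4.00,0)
B = A + 1.00·(cos189°, sin189°) = (-0.9877, -0.1564)
|BD| = 4.9901
circle(B,8.00) ∩ circle(D,8.00): a=2.4951, h=7.6010
  candidates: C₊=(1.2679,7.5190) cross=37.930; C₋=(1.7444,-7.6754) cross=-37.930
  mode - wants cross < 0 → take C=(1.7444,-7.6754) (cross=-37.930)
ex = (C−B)/|BC| = (0.3415,-0.9399); ey = (0.9399,0.3415)
P = B + 2.90·ex + 1.06·ey = (0.9990,-2.5201)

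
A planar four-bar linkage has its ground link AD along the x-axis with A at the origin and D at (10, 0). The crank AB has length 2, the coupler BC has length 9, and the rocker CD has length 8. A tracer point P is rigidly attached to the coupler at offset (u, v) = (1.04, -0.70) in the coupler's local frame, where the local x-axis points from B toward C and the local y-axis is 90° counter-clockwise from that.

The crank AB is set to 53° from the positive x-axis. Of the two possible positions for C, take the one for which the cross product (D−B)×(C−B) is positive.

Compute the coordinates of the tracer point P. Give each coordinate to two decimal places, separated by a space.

A=(0,0), D=(10.00,0)
B = A + 2.00·(cos53°, sin53°) = (1.2036, 1.5973)
|BD| = 8.9402
circle(B,9.00) ∩ circle(D,8.00): a=5.4209, h=7.1843
  candidates: C₊=(7.8208,7.6975) cross=64.229; C₋=(5.2537,-6.4399) cross=-64.229
  mode + wants cross > 0 → take C=(7.8208,7.6975) (cross=64.229)
ex = (C−B)/|BC| = (0.7352,0.6778); ey = (-0.6778,0.7352)
P = B + 1.04·ex + -0.70·ey = (2.4427,1.7875)

2.44 1.79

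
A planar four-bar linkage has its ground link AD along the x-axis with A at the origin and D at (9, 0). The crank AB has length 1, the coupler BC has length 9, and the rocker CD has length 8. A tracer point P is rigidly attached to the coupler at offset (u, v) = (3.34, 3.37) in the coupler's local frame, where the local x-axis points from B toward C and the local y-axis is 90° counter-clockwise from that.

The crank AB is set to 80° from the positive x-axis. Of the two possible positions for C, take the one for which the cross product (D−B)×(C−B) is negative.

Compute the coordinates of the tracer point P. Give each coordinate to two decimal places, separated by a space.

4.77 -0.18

A=(0,0), D=(9.00,0)
B = A + 1.00·(cos80°, sin80°) = (0.1736, 0.9848)
|BD| = 8.8811
circle(B,9.00) ∩ circle(D,8.00): a=5.3976, h=7.2018
  candidates: C₊=(6.3366,7.5436) cross=63.960; C₋=(4.7394,-6.7711) cross=-63.960
  mode - wants cross < 0 → take C=(4.7394,-6.7711) (cross=-63.960)
ex = (C−B)/|BC| = (0.5073,-0.8618); ey = (0.8618,0.5073)
P = B + 3.34·ex + 3.37·ey = (4.7722,-0.1839)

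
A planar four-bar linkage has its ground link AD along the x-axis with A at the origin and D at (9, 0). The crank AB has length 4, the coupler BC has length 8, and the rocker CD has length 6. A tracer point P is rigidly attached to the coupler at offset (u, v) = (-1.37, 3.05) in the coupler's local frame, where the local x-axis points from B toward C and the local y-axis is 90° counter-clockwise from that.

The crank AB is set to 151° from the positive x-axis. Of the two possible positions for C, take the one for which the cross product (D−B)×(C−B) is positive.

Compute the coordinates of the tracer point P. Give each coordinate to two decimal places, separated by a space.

A=(0,0), D=(9.00,0)
B = A + 4.00·(cos151°, sin151°) = (-3.4985, 1.9392)
|BD| = 12.6480
circle(B,8.00) ∩ circle(D,6.00): a=7.4309, h=2.9634
  candidates: C₊=(4.2989,3.7283) cross=37.481; C₋=(3.3902,-2.1284) cross=-37.481
  mode + wants cross > 0 → take C=(4.2989,3.7283) (cross=37.481)
ex = (C−B)/|BC| = (0.9747,0.2236); ey = (-0.2236,0.9747)
P = B + -1.37·ex + 3.05·ey = (-5.5158,4.6056)

-5.52 4.61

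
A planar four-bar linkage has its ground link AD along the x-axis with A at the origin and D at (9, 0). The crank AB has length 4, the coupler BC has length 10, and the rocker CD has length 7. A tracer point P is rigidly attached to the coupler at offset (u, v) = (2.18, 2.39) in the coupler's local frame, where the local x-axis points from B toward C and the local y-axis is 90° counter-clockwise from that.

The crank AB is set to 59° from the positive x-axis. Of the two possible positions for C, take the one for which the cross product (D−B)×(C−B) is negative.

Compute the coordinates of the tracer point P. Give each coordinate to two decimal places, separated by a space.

A=(0,0), D=(9.00,0)
B = A + 4.00·(cos59°, sin59°) = (2.0602, 3.4287)
|BD| = 7.7406
circle(B,10.00) ∩ circle(D,7.00): a=7.1646, h=6.9763
  candidates: C₊=(11.5737,6.5097) cross=54.001; C₋=(5.3935,-5.9994) cross=-54.001
  mode - wants cross < 0 → take C=(5.3935,-5.9994) (cross=-54.001)
ex = (C−B)/|BC| = (0.3333,-0.9428); ey = (0.9428,0.3333)
P = B + 2.18·ex + 2.39·ey = (5.0401,2.1700)

5.04 2.17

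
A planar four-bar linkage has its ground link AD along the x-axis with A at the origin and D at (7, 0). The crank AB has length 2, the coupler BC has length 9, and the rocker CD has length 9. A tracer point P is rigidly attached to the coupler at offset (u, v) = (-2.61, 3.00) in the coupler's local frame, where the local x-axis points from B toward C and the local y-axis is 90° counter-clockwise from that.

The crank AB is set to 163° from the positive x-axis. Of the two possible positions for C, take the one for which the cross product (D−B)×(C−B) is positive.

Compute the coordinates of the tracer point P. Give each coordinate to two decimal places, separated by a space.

A=(0,0), D=(7.00,0)
B = A + 2.00·(cos163°, sin163°) = (-1.9126, 0.5847)
|BD| = 8.9318
circle(B,9.00) ∩ circle(D,9.00): a=4.4659, h=7.8138
  candidates: C₊=(3.0552,8.0894) cross=69.791; C₋=(2.0321,-7.5047) cross=-69.791
  mode + wants cross > 0 → take C=(3.0552,8.0894) (cross=69.791)
ex = (C−B)/|BC| = (0.5520,0.8339); ey = (-0.8339,0.5520)
P = B + -2.61·ex + 3.00·ey = (-5.8549,0.0643)

-5.85 0.06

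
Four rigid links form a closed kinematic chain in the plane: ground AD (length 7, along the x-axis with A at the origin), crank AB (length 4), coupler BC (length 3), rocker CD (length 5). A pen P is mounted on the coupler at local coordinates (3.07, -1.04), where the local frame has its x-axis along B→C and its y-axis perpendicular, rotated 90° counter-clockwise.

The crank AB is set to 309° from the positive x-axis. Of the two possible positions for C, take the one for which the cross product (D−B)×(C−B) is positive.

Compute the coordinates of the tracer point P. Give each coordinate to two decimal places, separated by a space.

A=(0,0), D=(7.00,0)
B = A + 4.00·(cos309°, sin309°) = (2.5173, -3.1086)
|BD| = 5.4551
circle(B,3.00) ∩ circle(D,5.00): a=1.2610, h=2.7221
  candidates: C₊=(2.0023,-0.1531) cross=14.849; C₋=(5.1047,-4.6269) cross=-14.849
  mode + wants cross > 0 → take C=(2.0023,-0.1531) (cross=14.849)
ex = (C−B)/|BC| = (-0.1716,0.9852); ey = (-0.9852,-0.1716)
P = B + 3.07·ex + -1.04·ey = (3.0149,0.0944)

3.01 0.09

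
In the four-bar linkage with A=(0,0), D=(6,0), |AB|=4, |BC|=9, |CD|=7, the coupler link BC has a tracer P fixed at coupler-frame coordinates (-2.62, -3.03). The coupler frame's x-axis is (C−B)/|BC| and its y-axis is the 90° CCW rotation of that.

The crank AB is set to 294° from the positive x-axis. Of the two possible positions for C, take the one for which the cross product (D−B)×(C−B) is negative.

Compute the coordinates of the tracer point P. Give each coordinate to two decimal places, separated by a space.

A=(0,0), D=(6.00,0)
B = A + 4.00·(cos294°, sin294°) = (1.6269, -3.6542)
|BD| = 5.6988
circle(B,9.00) ∩ circle(D,7.00): a=5.6570, h=6.9999
  candidates: C₊=(1.4795,5.3446) cross=39.891; C₋=(10.4563,-5.3982) cross=-39.891
  mode - wants cross < 0 → take C=(10.4563,-5.3982) (cross=-39.891)
ex = (C−B)/|BC| = (0.9810,-0.1938); ey = (0.1938,0.9810)
P = B + -2.62·ex + -3.03·ey = (-1.5306,-6.1190)

-1.53 -6.12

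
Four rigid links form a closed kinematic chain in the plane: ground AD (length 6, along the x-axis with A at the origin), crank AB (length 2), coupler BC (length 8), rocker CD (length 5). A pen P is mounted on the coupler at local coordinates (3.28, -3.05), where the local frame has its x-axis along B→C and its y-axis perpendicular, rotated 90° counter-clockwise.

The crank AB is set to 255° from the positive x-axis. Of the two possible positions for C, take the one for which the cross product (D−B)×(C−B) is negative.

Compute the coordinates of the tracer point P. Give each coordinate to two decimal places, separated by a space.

1.39 -5.99

A=(0,0), D=(6.00,0)
B = A + 2.00·(cos255°, sin255°) = (-0.5176, -1.9319)
|BD| = 6.7979
circle(B,8.00) ∩ circle(D,5.00): a=6.2675, h=4.9718
  candidates: C₊=(4.0785,4.6161) cross=33.798; C₋=(6.9043,-4.9175) cross=-33.798
  mode - wants cross < 0 → take C=(6.9043,-4.9175) (cross=-33.798)
ex = (C−B)/|BC| = (0.9277,-0.3732); ey = (0.3732,0.9277)
P = B + 3.28·ex + -3.05·ey = (1.3871,-5.9856)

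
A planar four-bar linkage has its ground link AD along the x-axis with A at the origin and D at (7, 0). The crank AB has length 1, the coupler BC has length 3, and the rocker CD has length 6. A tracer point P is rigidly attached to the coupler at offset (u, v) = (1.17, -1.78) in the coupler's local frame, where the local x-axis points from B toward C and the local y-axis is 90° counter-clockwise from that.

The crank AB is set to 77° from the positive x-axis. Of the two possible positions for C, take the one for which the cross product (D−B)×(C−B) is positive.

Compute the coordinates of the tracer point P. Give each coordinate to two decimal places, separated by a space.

2.35 0.83

A=(0,0), D=(7.00,0)
B = A + 1.00·(cos77°, sin77°) = (0.2250, 0.9744)
|BD| = 6.8448
circle(B,3.00) ∩ circle(D,6.00): a=1.4501, h=2.6263
  candidates: C₊=(2.0341,3.3675) cross=17.976; C₋=(1.2864,-1.8316) cross=-17.976
  mode + wants cross > 0 → take C=(2.0341,3.3675) (cross=17.976)
ex = (C−B)/|BC| = (0.6031,0.7977); ey = (-0.7977,0.6031)
P = B + 1.17·ex + -1.78·ey = (2.3504,0.8342)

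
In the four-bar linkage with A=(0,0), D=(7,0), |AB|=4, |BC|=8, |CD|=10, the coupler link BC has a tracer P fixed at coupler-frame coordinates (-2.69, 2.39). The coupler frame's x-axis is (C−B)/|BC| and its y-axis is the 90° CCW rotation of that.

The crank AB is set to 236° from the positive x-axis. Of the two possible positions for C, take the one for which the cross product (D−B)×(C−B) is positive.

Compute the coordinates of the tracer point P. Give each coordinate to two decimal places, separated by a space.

A=(0,0), D=(7.00,0)
B = A + 4.00·(cos236°, sin236°) = (-2.2368, -3.3162)
|BD| = 9.8140
circle(B,8.00) ∩ circle(D,10.00): a=3.0729, h=7.3863
  candidates: C₊=(-1.8404,4.6740) cross=72.489; C₋=(3.1512,-9.2297) cross=-72.489
  mode + wants cross > 0 → take C=(-1.8404,4.6740) (cross=72.489)
ex = (C−B)/|BC| = (0.0495,0.9988); ey = (-0.9988,0.0495)
P = B + -2.69·ex + 2.39·ey = (-4.7571,-5.8844)

-4.76 -5.88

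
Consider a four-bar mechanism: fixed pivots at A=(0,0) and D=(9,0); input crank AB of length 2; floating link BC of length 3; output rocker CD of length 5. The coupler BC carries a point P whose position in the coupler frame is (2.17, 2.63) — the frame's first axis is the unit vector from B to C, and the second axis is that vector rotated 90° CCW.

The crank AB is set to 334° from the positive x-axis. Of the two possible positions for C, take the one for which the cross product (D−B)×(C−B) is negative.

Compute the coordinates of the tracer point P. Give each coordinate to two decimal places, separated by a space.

4.89 0.55

A=(0,0), D=(9.00,0)
B = A + 2.00·(cos334°, sin334°) = (1.7976, -0.8767)
|BD| = 7.2556
circle(B,3.00) ∩ circle(D,5.00): a=2.5252, h=1.6197
  candidates: C₊=(4.1086,1.0362) cross=11.752; C₋=(4.5000,-2.1794) cross=-11.752
  mode - wants cross < 0 → take C=(4.5000,-2.1794) (cross=-11.752)
ex = (C−B)/|BC| = (0.9008,-0.4342); ey = (0.4342,0.9008)
P = B + 2.17·ex + 2.63·ey = (4.8944,0.5501)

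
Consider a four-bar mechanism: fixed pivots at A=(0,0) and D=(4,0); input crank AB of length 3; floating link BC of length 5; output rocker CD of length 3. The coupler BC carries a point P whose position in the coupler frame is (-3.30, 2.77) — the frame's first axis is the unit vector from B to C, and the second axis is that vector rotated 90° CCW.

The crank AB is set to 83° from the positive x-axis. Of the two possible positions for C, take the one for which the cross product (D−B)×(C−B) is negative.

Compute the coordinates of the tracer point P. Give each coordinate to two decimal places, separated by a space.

2.20 6.88

A=(0,0), D=(4.00,0)
B = A + 3.00·(cos83°, sin83°) = (0.3656, 2.9776)
|BD| = 4.6984
circle(B,5.00) ∩ circle(D,3.00): a=4.0519, h=2.9295
  candidates: C₊=(5.3565,2.6758) cross=13.764; C₋=(1.6433,-1.8564) cross=-13.764
  mode - wants cross < 0 → take C=(1.6433,-1.8564) (cross=-13.764)
ex = (C−B)/|BC| = (0.2555,-0.9668); ey = (0.9668,0.2555)
P = B + -3.30·ex + 2.77·ey = (2.2004,6.8759)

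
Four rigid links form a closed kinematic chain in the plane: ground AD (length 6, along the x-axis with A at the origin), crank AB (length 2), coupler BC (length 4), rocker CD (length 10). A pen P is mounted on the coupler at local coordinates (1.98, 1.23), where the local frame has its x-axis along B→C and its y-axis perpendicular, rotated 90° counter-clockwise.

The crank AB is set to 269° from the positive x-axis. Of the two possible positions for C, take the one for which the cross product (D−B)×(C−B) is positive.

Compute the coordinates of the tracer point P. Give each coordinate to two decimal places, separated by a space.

-2.24 -2.76

A=(0,0), D=(6.00,0)
B = A + 2.00·(cos269°, sin269°) = (-0.0349, -1.9997)
|BD| = 6.3576
circle(B,4.00) ∩ circle(D,10.00): a=-3.4275, h=2.0621
  candidates: C₊=(-3.9370,-1.1203) cross=13.110; C₋=(-2.6398,-5.0352) cross=-13.110
  mode + wants cross > 0 → take C=(-3.9370,-1.1203) (cross=13.110)
ex = (C−B)/|BC| = (-0.9755,0.2198); ey = (-0.2198,-0.9755)
P = B + 1.98·ex + 1.23·ey = (-2.2369,-2.7643)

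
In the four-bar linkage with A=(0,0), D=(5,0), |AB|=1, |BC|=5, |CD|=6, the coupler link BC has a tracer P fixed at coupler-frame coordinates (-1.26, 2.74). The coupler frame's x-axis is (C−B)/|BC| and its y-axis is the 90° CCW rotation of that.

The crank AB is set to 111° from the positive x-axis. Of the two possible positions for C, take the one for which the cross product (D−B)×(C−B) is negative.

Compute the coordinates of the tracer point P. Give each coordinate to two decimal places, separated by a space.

2.12 2.65

A=(0,0), D=(5.00,0)
B = A + 1.00·(cos111°, sin111°) = (-0.3584, 0.9336)
|BD| = 5.4391
circle(B,5.00) ∩ circle(D,6.00): a=1.7083, h=4.6991
  candidates: C₊=(2.1312,5.2697) cross=25.559; C₋=(0.5181,-3.9890) cross=-25.559
  mode - wants cross < 0 → take C=(0.5181,-3.9890) (cross=-25.559)
ex = (C−B)/|BC| = (0.1753,-0.9845); ey = (0.9845,0.1753)
P = B + -1.26·ex + 2.74·ey = (2.1184,2.6544)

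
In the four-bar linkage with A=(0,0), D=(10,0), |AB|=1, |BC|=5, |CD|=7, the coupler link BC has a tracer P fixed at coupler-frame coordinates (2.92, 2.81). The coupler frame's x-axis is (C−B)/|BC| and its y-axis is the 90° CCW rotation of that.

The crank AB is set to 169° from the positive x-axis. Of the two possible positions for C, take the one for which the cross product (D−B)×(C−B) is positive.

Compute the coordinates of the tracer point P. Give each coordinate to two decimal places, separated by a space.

0.32 4.03

A=(0,0), D=(10.00,0)
B = A + 1.00·(cos169°, sin169°) = (-0.9816, 0.1908)
|BD| = 10.9833
circle(B,5.00) ∩ circle(D,7.00): a=4.3991, h=2.3766
  candidates: C₊=(3.4581,2.4906) cross=26.103; C₋=(3.3755,-2.2618) cross=-26.103
  mode + wants cross > 0 → take C=(3.4581,2.4906) (cross=26.103)
ex = (C−B)/|BC| = (0.8879,0.4600); ey = (-0.4600,0.8879)
P = B + 2.92·ex + 2.81·ey = (0.3187,4.0290)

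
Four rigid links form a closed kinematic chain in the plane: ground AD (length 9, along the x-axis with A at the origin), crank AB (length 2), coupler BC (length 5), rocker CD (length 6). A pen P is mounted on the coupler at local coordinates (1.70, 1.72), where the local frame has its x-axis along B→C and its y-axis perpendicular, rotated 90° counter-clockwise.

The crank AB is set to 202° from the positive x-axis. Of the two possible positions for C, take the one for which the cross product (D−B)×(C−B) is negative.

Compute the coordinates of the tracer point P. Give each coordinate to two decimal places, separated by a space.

A=(0,0), D=(9.00,0)
B = A + 2.00·(cos202°, sin202°) = (-1.8544, -0.7492)
|BD| = 10.8802
circle(B,5.00) ∩ circle(D,6.00): a=4.9346, h=0.8061
  candidates: C₊=(3.0130,0.3948) cross=8.771; C₋=(3.1240,-1.2136) cross=-8.771
  mode - wants cross < 0 → take C=(3.1240,-1.2136) (cross=-8.771)
ex = (C−B)/|BC| = (0.9957,-0.0929); ey = (0.0929,0.9957)
P = B + 1.70·ex + 1.72·ey = (-0.0020,0.8055)

-0.00 0.81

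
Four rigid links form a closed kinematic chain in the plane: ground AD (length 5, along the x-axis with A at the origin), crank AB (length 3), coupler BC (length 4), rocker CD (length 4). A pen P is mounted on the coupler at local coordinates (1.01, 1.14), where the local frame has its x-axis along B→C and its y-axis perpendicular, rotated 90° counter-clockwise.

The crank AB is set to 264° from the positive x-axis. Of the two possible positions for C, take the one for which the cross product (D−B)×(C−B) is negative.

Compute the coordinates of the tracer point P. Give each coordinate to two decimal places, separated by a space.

A=(0,0), D=(5.00,0)
B = A + 3.00·(cos264°, sin264°) = (-0.3136, -2.9836)
|BD| = 6.0939
circle(B,4.00) ∩ circle(D,4.00): a=3.0470, h=2.5915
  candidates: C₊=(1.0744,0.7679) cross=15.793; C₋=(3.6120,-3.7515) cross=-15.793
  mode - wants cross < 0 → take C=(3.6120,-3.7515) (cross=-15.793)
ex = (C−B)/|BC| = (0.9814,-0.1920); ey = (0.1920,0.9814)
P = B + 1.01·ex + 1.14·ey = (0.8965,-2.0587)

0.90 -2.06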